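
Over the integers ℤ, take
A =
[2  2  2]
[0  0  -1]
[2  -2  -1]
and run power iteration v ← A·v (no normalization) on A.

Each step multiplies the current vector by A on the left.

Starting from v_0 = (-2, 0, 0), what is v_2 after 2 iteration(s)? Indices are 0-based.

v_2 = (-16, 4, -4)

v_0 = (-2, 0, 0).
v_1 = A·v_0 = (-4, 0, -4).
v_2 = A·v_1 = (-16, 4, -4).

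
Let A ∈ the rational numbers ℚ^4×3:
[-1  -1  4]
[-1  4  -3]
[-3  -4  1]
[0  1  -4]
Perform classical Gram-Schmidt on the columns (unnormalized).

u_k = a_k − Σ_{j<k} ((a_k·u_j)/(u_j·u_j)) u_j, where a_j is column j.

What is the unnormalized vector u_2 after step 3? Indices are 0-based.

Step 1: u_0 = a_0 = (-1, -1, -3, 0).
Step 2: u_1 = a_1 − (9/11)·u_0 = (-2/11, 53/11, -17/11, 1).
Step 3: u_2 = a_2 − (-4/11)·u_0 − (-228/293)·u_1 = (1024/293, 113/293, -379/293, -944/293).

u_2 = (1024/293, 113/293, -379/293, -944/293)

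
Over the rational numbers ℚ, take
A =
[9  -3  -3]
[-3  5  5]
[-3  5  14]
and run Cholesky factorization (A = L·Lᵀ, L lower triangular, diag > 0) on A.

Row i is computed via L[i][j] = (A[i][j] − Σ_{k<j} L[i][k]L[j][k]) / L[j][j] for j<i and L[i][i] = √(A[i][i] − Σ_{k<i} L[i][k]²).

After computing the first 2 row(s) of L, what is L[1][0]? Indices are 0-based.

L[1][0] = -1

Step 1: L[0][0] = √(9) = 3.
  L[1][0] = (-3) / L[0][0] = -1.
Step 2: L[1][1] = √(4) = 2.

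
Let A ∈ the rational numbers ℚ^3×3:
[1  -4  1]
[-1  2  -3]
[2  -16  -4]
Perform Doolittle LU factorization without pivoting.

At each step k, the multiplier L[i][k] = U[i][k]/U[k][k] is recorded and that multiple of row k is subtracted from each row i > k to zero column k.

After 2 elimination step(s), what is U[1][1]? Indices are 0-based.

U[1][1] = -2

k=0: U[0][0]=1
  eliminate (1,0): mult=-1, new row 1: (0, -2, -2); set L[1][0]=-1
  eliminate (2,0): mult=2, new row 2: (0, -8, -6); set L[2][0]=2
k=1: U[1][1]=-2
  eliminate (2,1): mult=4, new row 2: (0, 0, 2); set L[2][1]=4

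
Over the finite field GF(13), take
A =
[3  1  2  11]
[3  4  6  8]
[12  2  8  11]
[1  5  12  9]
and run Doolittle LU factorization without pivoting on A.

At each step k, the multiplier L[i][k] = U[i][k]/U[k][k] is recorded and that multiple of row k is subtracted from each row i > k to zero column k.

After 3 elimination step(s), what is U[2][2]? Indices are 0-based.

U[2][2] = 7

k=0: U[0][0]=3
  eliminate (1,0): mult=1, new row 1: (0, 3, 4, 10); set L[1][0]=1
  eliminate (2,0): mult=4, new row 2: (0, 11, 0, 6); set L[2][0]=4
  eliminate (3,0): mult=9, new row 3: (0, 9, 7, 1); set L[3][0]=9
k=1: U[1][1]=3
  eliminate (2,1): mult=8, new row 2: (0, 0, 7, 4); set L[2][1]=8
  eliminate (3,1): mult=3, new row 3: (0, 0, 8, 10); set L[3][1]=3
k=2: U[2][2]=7
  eliminate (3,2): mult=3, new row 3: (0, 0, 0, 11); set L[3][2]=3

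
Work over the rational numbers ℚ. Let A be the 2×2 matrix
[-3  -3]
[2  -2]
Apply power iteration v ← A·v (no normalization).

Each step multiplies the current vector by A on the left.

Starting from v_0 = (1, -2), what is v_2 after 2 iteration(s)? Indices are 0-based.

v_2 = (-27, -6)

v_0 = (1, -2).
v_1 = A·v_0 = (3, 6).
v_2 = A·v_1 = (-27, -6).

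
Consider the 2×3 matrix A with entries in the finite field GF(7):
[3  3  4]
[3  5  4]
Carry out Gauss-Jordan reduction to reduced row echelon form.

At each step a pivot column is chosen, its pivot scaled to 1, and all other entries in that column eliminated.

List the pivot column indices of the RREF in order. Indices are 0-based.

pivot columns: 0, 1

[1] R0 /= 3  ⇒  (1, 1, 6)
     R1 -= 3·R0  ⇒  (0, 2, 0)
[2] R1 /= 2  ⇒  (0, 1, 0)
     R0 -= 1·R1  ⇒  (1, 0, 6)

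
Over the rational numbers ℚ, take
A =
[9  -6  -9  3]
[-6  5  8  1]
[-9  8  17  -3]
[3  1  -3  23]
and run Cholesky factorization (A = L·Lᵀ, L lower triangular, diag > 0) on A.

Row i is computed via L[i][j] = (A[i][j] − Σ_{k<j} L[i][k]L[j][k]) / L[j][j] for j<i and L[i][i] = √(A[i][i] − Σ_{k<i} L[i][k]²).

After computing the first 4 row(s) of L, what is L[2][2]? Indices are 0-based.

Step 1: L[0][0] = √(9) = 3.
  L[1][0] = (-6) / L[0][0] = -2.
Step 2: L[1][1] = √(1) = 1.
  L[2][0] = (-9) / L[0][0] = -3.
  L[2][1] = (2) / L[1][1] = 2.
Step 3: L[2][2] = √(4) = 2.
  L[3][0] = (3) / L[0][0] = 1.
  L[3][1] = (3) / L[1][1] = 3.
  L[3][2] = (-6) / L[2][2] = -3.
Step 4: L[3][3] = √(4) = 2.

L[2][2] = 2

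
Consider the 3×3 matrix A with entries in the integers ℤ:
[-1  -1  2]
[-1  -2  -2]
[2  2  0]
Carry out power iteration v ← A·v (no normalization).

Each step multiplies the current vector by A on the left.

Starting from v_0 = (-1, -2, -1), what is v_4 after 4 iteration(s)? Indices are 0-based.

v_4 = (-141, 49, 98)

v_0 = (-1, -2, -1).
v_1 = A·v_0 = (1, 7, -6).
v_2 = A·v_1 = (-20, -3, 16).
v_3 = A·v_2 = (55, -6, -46).
v_4 = A·v_3 = (-141, 49, 98).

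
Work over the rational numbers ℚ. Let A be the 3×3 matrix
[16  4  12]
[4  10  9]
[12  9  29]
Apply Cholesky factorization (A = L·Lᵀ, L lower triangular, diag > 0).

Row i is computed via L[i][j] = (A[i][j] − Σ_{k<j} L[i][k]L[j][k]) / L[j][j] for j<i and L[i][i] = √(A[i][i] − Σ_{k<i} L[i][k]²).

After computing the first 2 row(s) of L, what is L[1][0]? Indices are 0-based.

Step 1: L[0][0] = √(16) = 4.
  L[1][0] = (4) / L[0][0] = 1.
Step 2: L[1][1] = √(9) = 3.

L[1][0] = 1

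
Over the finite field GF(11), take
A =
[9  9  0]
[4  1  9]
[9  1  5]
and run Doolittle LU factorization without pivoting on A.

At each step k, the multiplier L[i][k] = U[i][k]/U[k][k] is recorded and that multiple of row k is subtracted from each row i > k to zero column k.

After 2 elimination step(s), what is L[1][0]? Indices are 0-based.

k=0: U[0][0]=9
  eliminate (1,0): mult=9, new row 1: (0, 8, 9); set L[1][0]=9
  eliminate (2,0): mult=1, new row 2: (0, 3, 5); set L[2][0]=1
k=1: U[1][1]=8
  eliminate (2,1): mult=10, new row 2: (0, 0, 3); set L[2][1]=10

L[1][0] = 9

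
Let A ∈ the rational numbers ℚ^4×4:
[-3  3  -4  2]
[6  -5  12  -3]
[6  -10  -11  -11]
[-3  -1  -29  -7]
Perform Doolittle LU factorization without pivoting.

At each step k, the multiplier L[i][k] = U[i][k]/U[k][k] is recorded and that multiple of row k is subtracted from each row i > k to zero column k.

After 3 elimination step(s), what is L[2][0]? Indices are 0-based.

L[2][0] = -2

Step 1: pivot at (0,0) is -3.
  row1 ← row1 − (-2)·row0  ⇒  L[1][0]=-2, U row1=(0, 1, 4, 1)
  row2 ← row2 − (-2)·row0  ⇒  L[2][0]=-2, U row2=(0, -4, -19, -7)
  row3 ← row3 − (1)·row0  ⇒  L[3][0]=1, U row3=(0, -4, -25, -9)
Step 2: pivot at (1,1) is 1.
  row2 ← row2 − (-4)·row1  ⇒  L[2][1]=-4, U row2=(0, 0, -3, -3)
  row3 ← row3 − (-4)·row1  ⇒  L[3][1]=-4, U row3=(0, 0, -9, -5)
Step 3: pivot at (2,2) is -3.
  row3 ← row3 − (3)·row2  ⇒  L[3][2]=3, U row3=(0, 0, 0, 4)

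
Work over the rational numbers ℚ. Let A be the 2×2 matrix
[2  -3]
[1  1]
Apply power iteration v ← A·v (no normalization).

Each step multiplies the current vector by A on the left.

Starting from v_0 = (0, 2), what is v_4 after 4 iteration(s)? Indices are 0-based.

v_0 = (0, 2).
v_1 = A·v_0 = (-6, 2).
v_2 = A·v_1 = (-18, -4).
v_3 = A·v_2 = (-24, -22).
v_4 = A·v_3 = (18, -46).

v_4 = (18, -46)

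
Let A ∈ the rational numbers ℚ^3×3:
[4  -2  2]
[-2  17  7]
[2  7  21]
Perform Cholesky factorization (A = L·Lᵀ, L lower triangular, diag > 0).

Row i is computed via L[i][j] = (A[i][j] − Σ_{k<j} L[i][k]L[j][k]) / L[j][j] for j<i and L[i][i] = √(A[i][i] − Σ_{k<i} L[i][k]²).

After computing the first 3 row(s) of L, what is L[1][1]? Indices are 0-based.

L[1][1] = 4

Step 1: L[0][0] = √(4) = 2.
  L[1][0] = (-2) / L[0][0] = -1.
Step 2: L[1][1] = √(16) = 4.
  L[2][0] = (2) / L[0][0] = 1.
  L[2][1] = (8) / L[1][1] = 2.
Step 3: L[2][2] = √(16) = 4.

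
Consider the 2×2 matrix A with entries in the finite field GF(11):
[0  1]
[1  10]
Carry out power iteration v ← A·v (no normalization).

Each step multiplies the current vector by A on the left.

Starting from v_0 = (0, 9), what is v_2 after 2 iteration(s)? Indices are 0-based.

v_0 = (0, 9).
v_1 = A·v_0 = (9, 2).
v_2 = A·v_1 = (2, 7).

v_2 = (2, 7)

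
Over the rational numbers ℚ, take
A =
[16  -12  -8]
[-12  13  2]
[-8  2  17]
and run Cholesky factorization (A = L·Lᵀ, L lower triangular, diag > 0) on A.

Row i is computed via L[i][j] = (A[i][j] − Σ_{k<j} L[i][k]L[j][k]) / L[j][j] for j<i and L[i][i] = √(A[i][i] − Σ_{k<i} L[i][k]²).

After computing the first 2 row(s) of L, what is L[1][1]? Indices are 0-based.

Step 1: L[0][0] = √(16) = 4.
  L[1][0] = (-12) / L[0][0] = -3.
Step 2: L[1][1] = √(4) = 2.

L[1][1] = 2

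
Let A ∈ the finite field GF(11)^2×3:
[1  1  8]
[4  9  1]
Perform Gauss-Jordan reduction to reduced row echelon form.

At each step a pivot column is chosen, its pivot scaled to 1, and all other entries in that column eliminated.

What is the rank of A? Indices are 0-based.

step 1: normalize row 0 (÷1) = (1, 1, 8)
  row 1: subtract 4×row0 = (0, 5, 2)
step 2: normalize row 1 (÷5) = (0, 1, 7)
  row 0: subtract 1×row1 = (1, 0, 1)

rank = 2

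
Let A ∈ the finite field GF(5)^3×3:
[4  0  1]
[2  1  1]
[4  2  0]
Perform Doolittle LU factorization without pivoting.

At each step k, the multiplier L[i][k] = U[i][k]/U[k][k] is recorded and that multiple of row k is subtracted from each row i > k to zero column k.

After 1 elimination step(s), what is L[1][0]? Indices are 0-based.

L[1][0] = 3

Step 1: pivot at (0,0) is 4.
  row1 ← row1 − (3)·row0  ⇒  L[1][0]=3, U row1=(0, 1, 3)
  row2 ← row2 − (1)·row0  ⇒  L[2][0]=1, U row2=(0, 2, 4)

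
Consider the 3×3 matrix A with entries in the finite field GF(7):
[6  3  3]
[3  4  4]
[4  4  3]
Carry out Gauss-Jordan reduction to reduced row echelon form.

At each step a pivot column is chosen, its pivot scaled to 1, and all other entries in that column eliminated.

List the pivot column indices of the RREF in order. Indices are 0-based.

pivot columns: 0, 1, 2

step 1: normalize row 0 (÷6) = (1, 4, 4)
  row 1: subtract 3×row0 = (0, 6, 6)
  row 2: subtract 4×row0 = (0, 2, 1)
step 2: normalize row 1 (÷6) = (0, 1, 1)
  row 0: subtract 4×row1 = (1, 0, 0)
  row 2: subtract 2×row1 = (0, 0, 6)
step 3: normalize row 2 (÷6) = (0, 0, 1)
  row 1: subtract 1×row2 = (0, 1, 0)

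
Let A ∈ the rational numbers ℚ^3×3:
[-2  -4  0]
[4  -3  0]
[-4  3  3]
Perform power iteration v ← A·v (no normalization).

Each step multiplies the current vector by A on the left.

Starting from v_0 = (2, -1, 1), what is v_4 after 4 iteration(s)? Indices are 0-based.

v_4 = (-132, 1111, -799)

v_0 = (2, -1, 1).
v_1 = A·v_0 = (0, 11, -8).
v_2 = A·v_1 = (-44, -33, 9).
v_3 = A·v_2 = (220, -77, 104).
v_4 = A·v_3 = (-132, 1111, -799).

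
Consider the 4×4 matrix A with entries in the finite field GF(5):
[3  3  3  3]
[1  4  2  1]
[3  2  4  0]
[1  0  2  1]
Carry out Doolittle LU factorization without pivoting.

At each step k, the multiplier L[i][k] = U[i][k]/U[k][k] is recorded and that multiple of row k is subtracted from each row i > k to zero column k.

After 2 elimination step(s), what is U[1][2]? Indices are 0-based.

Step 1: pivot at (0,0) is 3.
  row1 ← row1 − (2)·row0  ⇒  L[1][0]=2, U row1=(0, 3, 1, 0)
  row2 ← row2 − (1)·row0  ⇒  L[2][0]=1, U row2=(0, 4, 1, 2)
  row3 ← row3 − (2)·row0  ⇒  L[3][0]=2, U row3=(0, 4, 1, 0)
Step 2: pivot at (1,1) is 3.
  row2 ← row2 − (3)·row1  ⇒  L[2][1]=3, U row2=(0, 0, 3, 2)
  row3 ← row3 − (3)·row1  ⇒  L[3][1]=3, U row3=(0, 0, 3, 0)

U[1][2] = 1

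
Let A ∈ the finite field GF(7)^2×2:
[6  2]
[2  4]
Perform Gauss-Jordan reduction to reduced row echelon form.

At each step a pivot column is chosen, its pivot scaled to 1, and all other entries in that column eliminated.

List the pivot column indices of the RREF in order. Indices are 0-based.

pivot(0,0)=6: scale R0 → (1, 5)
  clear (1,0): R1 −= (2)R0 → (0, 1)
pivot(1,1)=1: scale R1 → (0, 1)
  clear (0,1): R0 −= (5)R1 → (1, 0)

pivot columns: 0, 1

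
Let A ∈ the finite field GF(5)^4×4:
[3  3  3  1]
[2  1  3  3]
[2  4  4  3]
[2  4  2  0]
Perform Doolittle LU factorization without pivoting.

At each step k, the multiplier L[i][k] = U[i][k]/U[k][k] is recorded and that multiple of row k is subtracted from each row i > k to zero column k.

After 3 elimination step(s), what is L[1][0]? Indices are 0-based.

Step 1: pivot at (0,0) is 3.
  row1 ← row1 − (4)·row0  ⇒  L[1][0]=4, U row1=(0, 4, 1, 4)
  row2 ← row2 − (4)·row0  ⇒  L[2][0]=4, U row2=(0, 2, 2, 4)
  row3 ← row3 − (4)·row0  ⇒  L[3][0]=4, U row3=(0, 2, 0, 1)
Step 2: pivot at (1,1) is 4.
  row2 ← row2 − (3)·row1  ⇒  L[2][1]=3, U row2=(0, 0, 4, 2)
  row3 ← row3 − (3)·row1  ⇒  L[3][1]=3, U row3=(0, 0, 2, 4)
Step 3: pivot at (2,2) is 4.
  row3 ← row3 − (3)·row2  ⇒  L[3][2]=3, U row3=(0, 0, 0, 3)

L[1][0] = 4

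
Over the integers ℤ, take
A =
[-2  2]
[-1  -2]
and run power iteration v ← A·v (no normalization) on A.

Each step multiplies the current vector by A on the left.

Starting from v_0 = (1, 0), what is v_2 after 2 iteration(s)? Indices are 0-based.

v_0 = (1, 0).
v_1 = A·v_0 = (-2, -1).
v_2 = A·v_1 = (2, 4).

v_2 = (2, 4)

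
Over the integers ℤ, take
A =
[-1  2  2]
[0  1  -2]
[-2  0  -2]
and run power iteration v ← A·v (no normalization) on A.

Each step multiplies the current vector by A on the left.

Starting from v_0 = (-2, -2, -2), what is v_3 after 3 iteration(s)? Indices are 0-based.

v_3 = (-62, -6, -44)

v_0 = (-2, -2, -2).
v_1 = A·v_0 = (-6, 2, 8).
v_2 = A·v_1 = (26, -14, -4).
v_3 = A·v_2 = (-62, -6, -44).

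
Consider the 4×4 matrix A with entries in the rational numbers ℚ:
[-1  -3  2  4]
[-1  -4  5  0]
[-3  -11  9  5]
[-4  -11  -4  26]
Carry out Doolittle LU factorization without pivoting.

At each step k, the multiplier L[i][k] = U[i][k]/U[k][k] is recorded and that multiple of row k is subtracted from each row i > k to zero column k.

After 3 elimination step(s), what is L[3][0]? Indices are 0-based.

L[3][0] = 4

Step 1: pivot at (0,0) is -1.
  row1 ← row1 − (1)·row0  ⇒  L[1][0]=1, U row1=(0, -1, 3, -4)
  row2 ← row2 − (3)·row0  ⇒  L[2][0]=3, U row2=(0, -2, 3, -7)
  row3 ← row3 − (4)·row0  ⇒  L[3][0]=4, U row3=(0, 1, -12, 10)
Step 2: pivot at (1,1) is -1.
  row2 ← row2 − (2)·row1  ⇒  L[2][1]=2, U row2=(0, 0, -3, 1)
  row3 ← row3 − (-1)·row1  ⇒  L[3][1]=-1, U row3=(0, 0, -9, 6)
Step 3: pivot at (2,2) is -3.
  row3 ← row3 − (3)·row2  ⇒  L[3][2]=3, U row3=(0, 0, 0, 3)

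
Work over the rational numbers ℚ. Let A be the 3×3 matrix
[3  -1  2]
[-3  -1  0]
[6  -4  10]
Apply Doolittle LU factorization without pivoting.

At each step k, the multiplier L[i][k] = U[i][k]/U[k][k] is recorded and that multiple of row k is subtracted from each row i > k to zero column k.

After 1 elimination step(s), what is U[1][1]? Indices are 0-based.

U[1][1] = -2

k=0: U[0][0]=3
  eliminate (1,0): mult=-1, new row 1: (0, -2, 2); set L[1][0]=-1
  eliminate (2,0): mult=2, new row 2: (0, -2, 6); set L[2][0]=2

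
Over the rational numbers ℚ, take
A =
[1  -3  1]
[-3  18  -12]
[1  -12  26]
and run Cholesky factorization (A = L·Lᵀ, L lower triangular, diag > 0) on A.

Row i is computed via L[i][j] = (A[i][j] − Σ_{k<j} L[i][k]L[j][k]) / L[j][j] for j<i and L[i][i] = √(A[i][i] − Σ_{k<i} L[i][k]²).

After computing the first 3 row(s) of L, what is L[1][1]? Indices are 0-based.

Step 1: L[0][0] = √(1) = 1.
  L[1][0] = (-3) / L[0][0] = -3.
Step 2: L[1][1] = √(9) = 3.
  L[2][0] = (1) / L[0][0] = 1.
  L[2][1] = (-9) / L[1][1] = -3.
Step 3: L[2][2] = √(16) = 4.

L[1][1] = 3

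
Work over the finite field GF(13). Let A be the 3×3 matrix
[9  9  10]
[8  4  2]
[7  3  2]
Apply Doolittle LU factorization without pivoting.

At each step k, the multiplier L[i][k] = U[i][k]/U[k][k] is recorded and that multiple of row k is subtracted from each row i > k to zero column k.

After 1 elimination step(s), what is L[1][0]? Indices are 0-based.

[col 0] pivot 9
  R1 -= 11*R0 → (0, 9, 9)  (L[1][0] := 11)
  R2 -= 8*R0 → (0, 9, 0)  (L[2][0] := 8)

L[1][0] = 11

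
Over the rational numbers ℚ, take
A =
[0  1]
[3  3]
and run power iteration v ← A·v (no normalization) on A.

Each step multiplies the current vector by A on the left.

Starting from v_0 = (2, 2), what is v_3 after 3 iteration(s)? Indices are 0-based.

v_0 = (2, 2).
v_1 = A·v_0 = (2, 12).
v_2 = A·v_1 = (12, 42).
v_3 = A·v_2 = (42, 162).

v_3 = (42, 162)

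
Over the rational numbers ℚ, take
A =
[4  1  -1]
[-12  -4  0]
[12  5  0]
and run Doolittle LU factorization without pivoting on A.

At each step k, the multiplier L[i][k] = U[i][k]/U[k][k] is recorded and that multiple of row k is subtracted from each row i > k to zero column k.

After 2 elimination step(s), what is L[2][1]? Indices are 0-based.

[col 0] pivot 4
  R1 -= -3*R0 → (0, -1, -3)  (L[1][0] := -3)
  R2 -= 3*R0 → (0, 2, 3)  (L[2][0] := 3)
[col 1] pivot -1
  R2 -= -2*R1 → (0, 0, -3)  (L[2][1] := -2)

L[2][1] = -2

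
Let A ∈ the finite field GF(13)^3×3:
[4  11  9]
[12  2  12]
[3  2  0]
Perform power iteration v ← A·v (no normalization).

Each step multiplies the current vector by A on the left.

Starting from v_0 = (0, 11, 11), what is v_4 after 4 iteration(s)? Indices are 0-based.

v_4 = (5, 2, 9)

v_0 = (0, 11, 11).
v_1 = A·v_0 = (12, 11, 9).
v_2 = A·v_1 = (3, 1, 6).
v_3 = A·v_2 = (12, 6, 11).
v_4 = A·v_3 = (5, 2, 9).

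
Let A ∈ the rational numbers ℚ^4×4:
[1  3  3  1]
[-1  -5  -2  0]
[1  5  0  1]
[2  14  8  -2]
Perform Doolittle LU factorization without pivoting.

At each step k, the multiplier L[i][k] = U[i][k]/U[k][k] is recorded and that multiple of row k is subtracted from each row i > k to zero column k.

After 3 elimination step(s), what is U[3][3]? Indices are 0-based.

U[3][3] = 3

[col 0] pivot 1
  R1 -= -1*R0 → (0, -2, 1, 1)  (L[1][0] := -1)
  R2 -= 1*R0 → (0, 2, -3, 0)  (L[2][0] := 1)
  R3 -= 2*R0 → (0, 8, 2, -4)  (L[3][0] := 2)
[col 1] pivot -2
  R2 -= -1*R1 → (0, 0, -2, 1)  (L[2][1] := -1)
  R3 -= -4*R1 → (0, 0, 6, 0)  (L[3][1] := -4)
[col 2] pivot -2
  R3 -= -3*R2 → (0, 0, 0, 3)  (L[3][2] := -3)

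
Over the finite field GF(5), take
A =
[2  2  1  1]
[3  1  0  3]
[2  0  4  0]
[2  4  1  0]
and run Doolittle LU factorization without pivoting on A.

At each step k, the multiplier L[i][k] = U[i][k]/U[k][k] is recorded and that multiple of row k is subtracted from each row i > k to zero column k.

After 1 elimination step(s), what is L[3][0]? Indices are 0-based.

L[3][0] = 1

k=0: U[0][0]=2
  eliminate (1,0): mult=4, new row 1: (0, 3, 1, 4); set L[1][0]=4
  eliminate (2,0): mult=1, new row 2: (0, 3, 3, 4); set L[2][0]=1
  eliminate (3,0): mult=1, new row 3: (0, 2, 0, 4); set L[3][0]=1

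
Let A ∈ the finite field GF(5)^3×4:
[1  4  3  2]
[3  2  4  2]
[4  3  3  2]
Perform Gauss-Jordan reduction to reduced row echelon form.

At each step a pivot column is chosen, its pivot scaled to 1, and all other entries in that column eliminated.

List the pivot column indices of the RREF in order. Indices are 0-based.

[1] R0 /= 1  ⇒  (1, 4, 3, 2)
     R1 -= 3·R0  ⇒  (0, 0, 0, 1)
     R2 -= 4·R0  ⇒  (0, 2, 1, 4)
[2] R1 <-> R2
[2] R1 /= 2  ⇒  (0, 1, 3, 2)
     R0 -= 4·R1  ⇒  (1, 0, 1, 4)
column 2 empty below row 2
[3] R2 /= 1  ⇒  (0, 0, 0, 1)
     R0 -= 4·R2  ⇒  (1, 0, 1, 0)
     R1 -= 2·R2  ⇒  (0, 1, 3, 0)

pivot columns: 0, 1, 3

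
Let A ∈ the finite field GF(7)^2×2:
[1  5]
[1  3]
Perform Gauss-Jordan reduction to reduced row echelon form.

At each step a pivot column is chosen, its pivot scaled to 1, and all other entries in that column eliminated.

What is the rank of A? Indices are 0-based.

rank = 2

pivot(0,0)=1: scale R0 → (1, 5)
  clear (1,0): R1 −= (1)R0 → (0, 5)
pivot(1,1)=5: scale R1 → (0, 1)
  clear (0,1): R0 −= (5)R1 → (1, 0)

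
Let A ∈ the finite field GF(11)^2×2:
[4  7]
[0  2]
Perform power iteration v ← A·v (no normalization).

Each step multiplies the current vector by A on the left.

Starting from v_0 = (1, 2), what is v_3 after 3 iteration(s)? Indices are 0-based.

v_0 = (1, 2).
v_1 = A·v_0 = (7, 4).
v_2 = A·v_1 = (1, 8).
v_3 = A·v_2 = (5, 5).

v_3 = (5, 5)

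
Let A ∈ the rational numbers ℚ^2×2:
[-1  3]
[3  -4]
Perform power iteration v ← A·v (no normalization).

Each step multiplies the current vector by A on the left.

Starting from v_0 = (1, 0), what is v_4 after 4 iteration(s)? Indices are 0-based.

v_0 = (1, 0).
v_1 = A·v_0 = (-1, 3).
v_2 = A·v_1 = (10, -15).
v_3 = A·v_2 = (-55, 90).
v_4 = A·v_3 = (325, -525).

v_4 = (325, -525)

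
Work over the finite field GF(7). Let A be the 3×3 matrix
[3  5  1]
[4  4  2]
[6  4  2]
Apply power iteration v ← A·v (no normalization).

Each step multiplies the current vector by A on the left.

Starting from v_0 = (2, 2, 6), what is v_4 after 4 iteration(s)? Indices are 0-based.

v_0 = (2, 2, 6).
v_1 = A·v_0 = (1, 0, 4).
v_2 = A·v_1 = (0, 5, 0).
v_3 = A·v_2 = (4, 6, 6).
v_4 = A·v_3 = (6, 3, 4).

v_4 = (6, 3, 4)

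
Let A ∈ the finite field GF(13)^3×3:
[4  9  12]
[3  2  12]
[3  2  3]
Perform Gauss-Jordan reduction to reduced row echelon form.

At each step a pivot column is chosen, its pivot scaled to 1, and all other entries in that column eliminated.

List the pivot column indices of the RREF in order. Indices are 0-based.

pivot columns: 0, 1, 2

pivot(0,0)=4: scale R0 → (1, 12, 3)
  clear (1,0): R1 −= (3)R0 → (0, 5, 3)
  clear (2,0): R2 −= (3)R0 → (0, 5, 7)
pivot(1,1)=5: scale R1 → (0, 1, 11)
  clear (0,1): R0 −= (12)R1 → (1, 0, 1)
  clear (2,1): R2 −= (5)R1 → (0, 0, 4)
pivot(2,2)=4: scale R2 → (0, 0, 1)
  clear (0,2): R0 −= (1)R2 → (1, 0, 0)
  clear (1,2): R1 −= (11)R2 → (0, 1, 0)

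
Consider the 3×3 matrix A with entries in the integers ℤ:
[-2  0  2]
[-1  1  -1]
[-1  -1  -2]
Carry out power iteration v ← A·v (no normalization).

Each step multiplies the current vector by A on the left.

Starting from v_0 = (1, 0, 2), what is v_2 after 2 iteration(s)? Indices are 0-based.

v_2 = (-14, 0, 11)

v_0 = (1, 0, 2).
v_1 = A·v_0 = (2, -3, -5).
v_2 = A·v_1 = (-14, 0, 11).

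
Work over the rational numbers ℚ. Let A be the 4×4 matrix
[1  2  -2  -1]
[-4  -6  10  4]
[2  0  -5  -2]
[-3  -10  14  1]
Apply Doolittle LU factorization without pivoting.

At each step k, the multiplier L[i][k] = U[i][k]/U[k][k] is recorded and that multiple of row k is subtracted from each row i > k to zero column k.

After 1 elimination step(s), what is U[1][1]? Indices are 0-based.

[col 0] pivot 1
  R1 -= -4*R0 → (0, 2, 2, 0)  (L[1][0] := -4)
  R2 -= 2*R0 → (0, -4, -1, 0)  (L[2][0] := 2)
  R3 -= -3*R0 → (0, -4, 8, -2)  (L[3][0] := -3)

U[1][1] = 2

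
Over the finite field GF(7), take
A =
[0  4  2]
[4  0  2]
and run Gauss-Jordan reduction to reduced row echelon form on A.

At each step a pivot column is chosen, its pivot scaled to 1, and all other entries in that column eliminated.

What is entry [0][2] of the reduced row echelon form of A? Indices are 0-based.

[1] R0 <-> R1
[1] R0 /= 4  ⇒  (1, 0, 4)
[2] R1 /= 4  ⇒  (0, 1, 4)

M[0][2] = 4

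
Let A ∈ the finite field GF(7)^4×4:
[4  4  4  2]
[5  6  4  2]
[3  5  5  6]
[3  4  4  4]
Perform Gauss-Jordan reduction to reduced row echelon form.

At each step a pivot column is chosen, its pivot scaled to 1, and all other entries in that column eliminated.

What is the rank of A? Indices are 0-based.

rank = 4

pivot(0,0)=4: scale R0 → (1, 1, 1, 4)
  clear (1,0): R1 −= (5)R0 → (0, 1, 6, 3)
  clear (2,0): R2 −= (3)R0 → (0, 2, 2, 1)
  clear (3,0): R3 −= (3)R0 → (0, 1, 1, 6)
pivot(1,1)=1: scale R1 → (0, 1, 6, 3)
  clear (0,1): R0 −= (1)R1 → (1, 0, 2, 1)
  clear (2,1): R2 −= (2)R1 → (0, 0, 4, 2)
  clear (3,1): R3 −= (1)R1 → (0, 0, 2, 3)
pivot(2,2)=4: scale R2 → (0, 0, 1, 4)
  clear (0,2): R0 −= (2)R2 → (1, 0, 0, 0)
  clear (1,2): R1 −= (6)R2 → (0, 1, 0, 0)
  clear (3,2): R3 −= (2)R2 → (0, 0, 0, 2)
pivot(3,3)=2: scale R3 → (0, 0, 0, 1)
  clear (2,3): R2 −= (4)R3 → (0, 0, 1, 0)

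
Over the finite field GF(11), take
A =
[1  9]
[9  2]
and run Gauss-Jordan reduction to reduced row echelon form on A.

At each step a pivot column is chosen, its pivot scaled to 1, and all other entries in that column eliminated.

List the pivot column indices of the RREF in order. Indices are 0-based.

pivot columns: 0, 1

[1] R0 /= 1  ⇒  (1, 9)
     R1 -= 9·R0  ⇒  (0, 9)
[2] R1 /= 9  ⇒  (0, 1)
     R0 -= 9·R1  ⇒  (1, 0)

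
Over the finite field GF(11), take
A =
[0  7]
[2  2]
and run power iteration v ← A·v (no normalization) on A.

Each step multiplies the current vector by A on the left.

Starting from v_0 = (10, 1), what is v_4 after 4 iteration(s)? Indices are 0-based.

v_4 = (9, 10)

v_0 = (10, 1).
v_1 = A·v_0 = (7, 0).
v_2 = A·v_1 = (0, 3).
v_3 = A·v_2 = (10, 6).
v_4 = A·v_3 = (9, 10).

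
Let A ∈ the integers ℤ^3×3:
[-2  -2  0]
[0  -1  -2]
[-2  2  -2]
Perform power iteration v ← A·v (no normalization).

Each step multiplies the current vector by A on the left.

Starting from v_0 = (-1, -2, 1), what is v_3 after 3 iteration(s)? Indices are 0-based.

v_0 = (-1, -2, 1).
v_1 = A·v_0 = (6, 0, -4).
v_2 = A·v_1 = (-12, 8, -4).
v_3 = A·v_2 = (8, 0, 48).

v_3 = (8, 0, 48)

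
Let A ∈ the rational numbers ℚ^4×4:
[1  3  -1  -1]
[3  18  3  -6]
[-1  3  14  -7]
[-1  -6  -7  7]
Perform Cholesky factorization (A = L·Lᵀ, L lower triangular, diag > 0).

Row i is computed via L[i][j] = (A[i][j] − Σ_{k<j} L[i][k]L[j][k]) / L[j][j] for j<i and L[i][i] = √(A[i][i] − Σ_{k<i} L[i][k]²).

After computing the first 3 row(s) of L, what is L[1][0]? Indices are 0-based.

Step 1: L[0][0] = √(1) = 1.
  L[1][0] = (3) / L[0][0] = 3.
Step 2: L[1][1] = √(9) = 3.
  L[2][0] = (-1) / L[0][0] = -1.
  L[2][1] = (6) / L[1][1] = 2.
Step 3: L[2][2] = √(9) = 3.

L[1][0] = 3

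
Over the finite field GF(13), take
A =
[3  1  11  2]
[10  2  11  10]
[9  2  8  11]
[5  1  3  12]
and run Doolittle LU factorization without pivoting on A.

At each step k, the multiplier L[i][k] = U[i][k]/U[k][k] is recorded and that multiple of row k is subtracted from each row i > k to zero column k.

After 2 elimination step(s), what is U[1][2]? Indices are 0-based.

U[1][2] = 9

[col 0] pivot 3
  R1 -= 12*R0 → (0, 3, 9, 12)  (L[1][0] := 12)
  R2 -= 3*R0 → (0, 12, 1, 5)  (L[2][0] := 3)
  R3 -= 6*R0 → (0, 8, 2, 0)  (L[3][0] := 6)
[col 1] pivot 3
  R2 -= 4*R1 → (0, 0, 4, 9)  (L[2][1] := 4)
  R3 -= 7*R1 → (0, 0, 4, 7)  (L[3][1] := 7)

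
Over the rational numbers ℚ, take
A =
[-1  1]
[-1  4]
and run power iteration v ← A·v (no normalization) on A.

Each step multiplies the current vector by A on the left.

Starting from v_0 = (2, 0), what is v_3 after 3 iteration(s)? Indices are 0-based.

v_3 = (-6, -24)

v_0 = (2, 0).
v_1 = A·v_0 = (-2, -2).
v_2 = A·v_1 = (0, -6).
v_3 = A·v_2 = (-6, -24).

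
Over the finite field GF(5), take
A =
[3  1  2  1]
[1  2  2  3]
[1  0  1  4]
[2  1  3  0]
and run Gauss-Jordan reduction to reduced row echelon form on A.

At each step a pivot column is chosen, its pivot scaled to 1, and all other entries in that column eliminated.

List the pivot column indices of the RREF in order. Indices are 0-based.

[1] R0 /= 3  ⇒  (1, 2, 4, 2)
     R1 -= 1·R0  ⇒  (0, 0, 3, 1)
     R2 -= 1·R0  ⇒  (0, 3, 2, 2)
     R3 -= 2·R0  ⇒  (0, 2, 0, 1)
[2] R1 <-> R2
[2] R1 /= 3  ⇒  (0, 1, 4, 4)
     R0 -= 2·R1  ⇒  (1, 0, 1, 4)
     R3 -= 2·R1  ⇒  (0, 0, 2, 3)
[3] R2 /= 3  ⇒  (0, 0, 1, 2)
     R0 -= 1·R2  ⇒  (1, 0, 0, 2)
     R1 -= 4·R2  ⇒  (0, 1, 0, 1)
     R3 -= 2·R2  ⇒  (0, 0, 0, 4)
[4] R3 /= 4  ⇒  (0, 0, 0, 1)
     R0 -= 2·R3  ⇒  (1, 0, 0, 0)
     R1 -= 1·R3  ⇒  (0, 1, 0, 0)
     R2 -= 2·R3  ⇒  (0, 0, 1, 0)

pivot columns: 0, 1, 2, 3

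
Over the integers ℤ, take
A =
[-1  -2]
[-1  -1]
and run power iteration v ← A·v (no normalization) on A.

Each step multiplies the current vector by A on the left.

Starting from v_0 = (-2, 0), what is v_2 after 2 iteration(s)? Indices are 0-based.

v_2 = (-6, -4)

v_0 = (-2, 0).
v_1 = A·v_0 = (2, 2).
v_2 = A·v_1 = (-6, -4).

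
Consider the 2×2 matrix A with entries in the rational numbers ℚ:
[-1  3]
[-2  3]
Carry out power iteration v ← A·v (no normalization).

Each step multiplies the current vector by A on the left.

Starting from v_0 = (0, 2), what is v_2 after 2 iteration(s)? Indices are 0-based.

v_0 = (0, 2).
v_1 = A·v_0 = (6, 6).
v_2 = A·v_1 = (12, 6).

v_2 = (12, 6)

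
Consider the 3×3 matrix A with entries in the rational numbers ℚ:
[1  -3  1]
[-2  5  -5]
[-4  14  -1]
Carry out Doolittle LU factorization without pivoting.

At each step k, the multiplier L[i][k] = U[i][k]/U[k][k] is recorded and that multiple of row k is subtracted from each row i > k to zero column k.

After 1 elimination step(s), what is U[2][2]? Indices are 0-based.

k=0: U[0][0]=1
  eliminate (1,0): mult=-2, new row 1: (0, -1, -3); set L[1][0]=-2
  eliminate (2,0): mult=-4, new row 2: (0, 2, 3); set L[2][0]=-4

U[2][2] = 3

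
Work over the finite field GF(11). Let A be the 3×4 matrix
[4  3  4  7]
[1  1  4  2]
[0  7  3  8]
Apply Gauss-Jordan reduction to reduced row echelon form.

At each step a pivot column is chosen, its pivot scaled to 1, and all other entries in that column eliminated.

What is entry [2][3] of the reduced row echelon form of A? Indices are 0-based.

M[2][3] = 8

step 1: normalize row 0 (÷4) = (1, 9, 1, 10)
  row 1: subtract 1×row0 = (0, 3, 3, 3)
step 2: normalize row 1 (÷3) = (0, 1, 1, 1)
  row 0: subtract 9×row1 = (1, 0, 3, 1)
  row 2: subtract 7×row1 = (0, 0, 7, 1)
step 3: normalize row 2 (÷7) = (0, 0, 1, 8)
  row 0: subtract 3×row2 = (1, 0, 0, 10)
  row 1: subtract 1×row2 = (0, 1, 0, 4)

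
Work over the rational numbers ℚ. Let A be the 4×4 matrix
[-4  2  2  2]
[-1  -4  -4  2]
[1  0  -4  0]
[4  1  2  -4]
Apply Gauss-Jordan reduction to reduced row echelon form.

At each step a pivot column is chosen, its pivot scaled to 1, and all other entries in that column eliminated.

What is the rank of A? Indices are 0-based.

step 1: normalize row 0 (÷-4) = (1, -1/2, -1/2, -1/2)
  row 1: subtract -1×row0 = (0, -9/2, -9/2, 3/2)
  row 2: subtract 1×row0 = (0, 1/2, -7/2, 1/2)
  row 3: subtract 4×row0 = (0, 3, 4, -2)
step 2: normalize row 1 (÷-9/2) = (0, 1, 1, -1/3)
  row 0: subtract -1/2×row1 = (1, 0, 0, -2/3)
  row 2: subtract 1/2×row1 = (0, 0, -4, 2/3)
  row 3: subtract 3×row1 = (0, 0, 1, -1)
step 3: normalize row 2 (÷-4) = (0, 0, 1, -1/6)
  row 1: subtract 1×row2 = (0, 1, 0, -1/6)
  row 3: subtract 1×row2 = (0, 0, 0, -5/6)
step 4: normalize row 3 (÷-5/6) = (0, 0, 0, 1)
  row 0: subtract -2/3×row3 = (1, 0, 0, 0)
  row 1: subtract -1/6×row3 = (0, 1, 0, 0)
  row 2: subtract -1/6×row3 = (0, 0, 1, 0)

rank = 4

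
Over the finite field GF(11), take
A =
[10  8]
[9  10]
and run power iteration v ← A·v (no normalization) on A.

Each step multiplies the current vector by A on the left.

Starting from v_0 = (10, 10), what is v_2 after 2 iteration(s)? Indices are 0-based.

v_0 = (10, 10).
v_1 = A·v_0 = (4, 3).
v_2 = A·v_1 = (9, 0).

v_2 = (9, 0)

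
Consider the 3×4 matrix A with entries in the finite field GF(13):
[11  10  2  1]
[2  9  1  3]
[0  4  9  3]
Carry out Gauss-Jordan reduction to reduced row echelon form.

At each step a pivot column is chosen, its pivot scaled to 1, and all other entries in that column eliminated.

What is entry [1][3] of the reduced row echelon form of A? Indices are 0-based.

M[1][3] = 9

[1] R0 /= 11  ⇒  (1, 8, 12, 6)
     R1 -= 2·R0  ⇒  (0, 6, 3, 4)
[2] R1 /= 6  ⇒  (0, 1, 7, 5)
     R0 -= 8·R1  ⇒  (1, 0, 8, 5)
     R2 -= 4·R1  ⇒  (0, 0, 7, 9)
[3] R2 /= 7  ⇒  (0, 0, 1, 5)
     R0 -= 8·R2  ⇒  (1, 0, 0, 4)
     R1 -= 7·R2  ⇒  (0, 1, 0, 9)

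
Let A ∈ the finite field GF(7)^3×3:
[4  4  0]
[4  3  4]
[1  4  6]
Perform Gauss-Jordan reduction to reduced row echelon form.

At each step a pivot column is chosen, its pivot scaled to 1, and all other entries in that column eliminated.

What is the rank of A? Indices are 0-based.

rank = 3

[1] R0 /= 4  ⇒  (1, 1, 0)
     R1 -= 4·R0  ⇒  (0, 6, 4)
     R2 -= 1·R0  ⇒  (0, 3, 6)
[2] R1 /= 6  ⇒  (0, 1, 3)
     R0 -= 1·R1  ⇒  (1, 0, 4)
     R2 -= 3·R1  ⇒  (0, 0, 4)
[3] R2 /= 4  ⇒  (0, 0, 1)
     R0 -= 4·R2  ⇒  (1, 0, 0)
     R1 -= 3·R2  ⇒  (0, 1, 0)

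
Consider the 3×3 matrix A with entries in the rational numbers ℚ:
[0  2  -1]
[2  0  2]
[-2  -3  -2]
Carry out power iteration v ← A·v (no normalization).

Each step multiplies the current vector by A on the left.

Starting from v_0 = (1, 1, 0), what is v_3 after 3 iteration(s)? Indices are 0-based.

v_0 = (1, 1, 0).
v_1 = A·v_0 = (2, 2, -5).
v_2 = A·v_1 = (9, -6, 0).
v_3 = A·v_2 = (-12, 18, 0).

v_3 = (-12, 18, 0)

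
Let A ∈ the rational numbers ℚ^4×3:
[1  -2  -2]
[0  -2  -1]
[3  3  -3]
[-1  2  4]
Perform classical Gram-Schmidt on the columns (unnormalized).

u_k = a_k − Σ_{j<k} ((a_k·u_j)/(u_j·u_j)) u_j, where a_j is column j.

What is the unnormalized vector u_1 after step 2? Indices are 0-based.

Step 1: u_0 = a_0 = (1, 0, 3, -1).
Step 2: u_1 = a_1 − (5/11)·u_0 = (-27/11, -2, 18/11, 27/11).

u_1 = (-27/11, -2, 18/11, 27/11)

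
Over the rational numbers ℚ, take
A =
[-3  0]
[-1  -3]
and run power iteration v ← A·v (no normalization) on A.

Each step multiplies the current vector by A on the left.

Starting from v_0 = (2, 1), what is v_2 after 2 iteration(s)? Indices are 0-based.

v_0 = (2, 1).
v_1 = A·v_0 = (-6, -5).
v_2 = A·v_1 = (18, 21).

v_2 = (18, 21)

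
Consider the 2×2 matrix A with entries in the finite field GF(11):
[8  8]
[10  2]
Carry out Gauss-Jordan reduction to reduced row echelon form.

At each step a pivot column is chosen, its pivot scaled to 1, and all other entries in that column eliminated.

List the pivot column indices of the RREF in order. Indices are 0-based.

pivot columns: 0, 1

step 1: normalize row 0 (÷8) = (1, 1)
  row 1: subtract 10×row0 = (0, 3)
step 2: normalize row 1 (÷3) = (0, 1)
  row 0: subtract 1×row1 = (1, 0)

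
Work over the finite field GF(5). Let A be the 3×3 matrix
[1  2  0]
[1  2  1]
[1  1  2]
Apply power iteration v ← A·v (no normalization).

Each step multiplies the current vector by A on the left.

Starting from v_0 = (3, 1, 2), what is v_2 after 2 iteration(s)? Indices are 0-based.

v_2 = (4, 2, 3)

v_0 = (3, 1, 2).
v_1 = A·v_0 = (0, 2, 3).
v_2 = A·v_1 = (4, 2, 3).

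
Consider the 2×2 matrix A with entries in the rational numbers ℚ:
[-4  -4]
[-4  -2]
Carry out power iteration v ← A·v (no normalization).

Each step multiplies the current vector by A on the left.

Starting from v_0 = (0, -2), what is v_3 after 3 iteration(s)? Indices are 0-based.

v_3 = (352, 272)

v_0 = (0, -2).
v_1 = A·v_0 = (8, 4).
v_2 = A·v_1 = (-48, -40).
v_3 = A·v_2 = (352, 272).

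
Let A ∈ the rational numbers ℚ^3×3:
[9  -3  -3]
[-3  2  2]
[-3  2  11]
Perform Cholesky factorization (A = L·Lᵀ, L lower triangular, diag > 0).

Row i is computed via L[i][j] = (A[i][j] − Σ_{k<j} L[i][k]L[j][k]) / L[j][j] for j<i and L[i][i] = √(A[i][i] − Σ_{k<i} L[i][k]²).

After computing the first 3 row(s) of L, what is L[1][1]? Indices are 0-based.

Step 1: L[0][0] = √(9) = 3.
  L[1][0] = (-3) / L[0][0] = -1.
Step 2: L[1][1] = √(1) = 1.
  L[2][0] = (-3) / L[0][0] = -1.
  L[2][1] = (1) / L[1][1] = 1.
Step 3: L[2][2] = √(9) = 3.

L[1][1] = 1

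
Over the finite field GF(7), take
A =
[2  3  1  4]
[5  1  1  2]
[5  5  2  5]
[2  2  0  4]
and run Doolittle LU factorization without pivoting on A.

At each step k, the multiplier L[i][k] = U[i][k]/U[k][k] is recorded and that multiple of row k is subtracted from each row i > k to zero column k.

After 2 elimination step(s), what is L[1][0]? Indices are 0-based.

L[1][0] = 6

Step 1: pivot at (0,0) is 2.
  row1 ← row1 − (6)·row0  ⇒  L[1][0]=6, U row1=(0, 4, 2, 6)
  row2 ← row2 − (6)·row0  ⇒  L[2][0]=6, U row2=(0, 1, 3, 2)
  row3 ← row3 − (1)·row0  ⇒  L[3][0]=1, U row3=(0, 6, 6, 0)
Step 2: pivot at (1,1) is 4.
  row2 ← row2 − (2)·row1  ⇒  L[2][1]=2, U row2=(0, 0, 6, 4)
  row3 ← row3 − (5)·row1  ⇒  L[3][1]=5, U row3=(0, 0, 3, 5)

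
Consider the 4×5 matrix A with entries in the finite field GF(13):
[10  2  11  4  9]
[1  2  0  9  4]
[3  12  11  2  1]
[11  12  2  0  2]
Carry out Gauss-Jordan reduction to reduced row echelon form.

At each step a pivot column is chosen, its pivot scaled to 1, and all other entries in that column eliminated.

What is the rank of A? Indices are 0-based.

pivot(0,0)=10: scale R0 → (1, 8, 5, 3, 10)
  clear (1,0): R1 −= (1)R0 → (0, 7, 8, 6, 7)
  clear (2,0): R2 −= (3)R0 → (0, 1, 9, 6, 10)
  clear (3,0): R3 −= (11)R0 → (0, 2, 12, 6, 9)
pivot(1,1)=7: scale R1 → (0, 1, 3, 12, 1)
  clear (0,1): R0 −= (8)R1 → (1, 0, 7, 11, 2)
  clear (2,1): R2 −= (1)R1 → (0, 0, 6, 7, 9)
  clear (3,1): R3 −= (2)R1 → (0, 0, 6, 8, 7)
pivot(2,2)=6: scale R2 → (0, 0, 1, 12, 8)
  clear (0,2): R0 −= (7)R2 → (1, 0, 0, 5, 11)
  clear (1,2): R1 −= (3)R2 → (0, 1, 0, 2, 3)
  clear (3,2): R3 −= (6)R2 → (0, 0, 0, 1, 11)
pivot(3,3)=1: scale R3 → (0, 0, 0, 1, 11)
  clear (0,3): R0 −= (5)R3 → (1, 0, 0, 0, 8)
  clear (1,3): R1 −= (2)R3 → (0, 1, 0, 0, 7)
  clear (2,3): R2 −= (12)R3 → (0, 0, 1, 0, 6)

rank = 4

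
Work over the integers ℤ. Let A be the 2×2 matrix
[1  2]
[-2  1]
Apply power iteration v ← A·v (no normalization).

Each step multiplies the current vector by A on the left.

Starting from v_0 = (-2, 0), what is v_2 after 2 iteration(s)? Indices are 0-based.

v_0 = (-2, 0).
v_1 = A·v_0 = (-2, 4).
v_2 = A·v_1 = (6, 8).

v_2 = (6, 8)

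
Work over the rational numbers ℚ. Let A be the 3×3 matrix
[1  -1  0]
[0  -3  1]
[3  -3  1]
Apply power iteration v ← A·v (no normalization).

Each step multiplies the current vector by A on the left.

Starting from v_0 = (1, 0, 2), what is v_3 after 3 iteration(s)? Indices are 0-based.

v_3 = (0, 5, 2)

v_0 = (1, 0, 2).
v_1 = A·v_0 = (1, 2, 5).
v_2 = A·v_1 = (-1, -1, 2).
v_3 = A·v_2 = (0, 5, 2).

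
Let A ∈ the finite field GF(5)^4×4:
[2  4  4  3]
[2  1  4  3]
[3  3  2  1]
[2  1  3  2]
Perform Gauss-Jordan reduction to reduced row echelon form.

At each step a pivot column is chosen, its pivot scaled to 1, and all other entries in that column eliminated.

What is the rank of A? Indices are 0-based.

[1] R0 /= 2  ⇒  (1, 2, 2, 4)
     R1 -= 2·R0  ⇒  (0, 2, 0, 0)
     R2 -= 3·R0  ⇒  (0, 2, 1, 4)
     R3 -= 2·R0  ⇒  (0, 2, 4, 4)
[2] R1 /= 2  ⇒  (0, 1, 0, 0)
     R0 -= 2·R1  ⇒  (1, 0, 2, 4)
     R2 -= 2·R1  ⇒  (0, 0, 1, 4)
     R3 -= 2·R1  ⇒  (0, 0, 4, 4)
[3] R2 /= 1  ⇒  (0, 0, 1, 4)
     R0 -= 2·R2  ⇒  (1, 0, 0, 1)
     R3 -= 4·R2  ⇒  (0, 0, 0, 3)
[4] R3 /= 3  ⇒  (0, 0, 0, 1)
     R0 -= 1·R3  ⇒  (1, 0, 0, 0)
     R2 -= 4·R3  ⇒  (0, 0, 1, 0)

rank = 4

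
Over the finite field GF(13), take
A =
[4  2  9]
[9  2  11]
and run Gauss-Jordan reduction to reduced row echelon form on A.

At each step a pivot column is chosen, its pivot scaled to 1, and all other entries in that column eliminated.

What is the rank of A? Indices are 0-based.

step 1: normalize row 0 (÷4) = (1, 7, 12)
  row 1: subtract 9×row0 = (0, 4, 7)
step 2: normalize row 1 (÷4) = (0, 1, 5)
  row 0: subtract 7×row1 = (1, 0, 3)

rank = 2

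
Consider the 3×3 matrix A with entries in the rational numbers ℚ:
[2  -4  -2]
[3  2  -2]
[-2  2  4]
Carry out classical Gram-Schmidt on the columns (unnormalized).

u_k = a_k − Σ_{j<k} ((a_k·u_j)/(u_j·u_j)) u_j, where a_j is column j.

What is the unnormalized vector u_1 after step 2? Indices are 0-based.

u_1 = (-56/17, 52/17, 22/17)

Step 1: u_0 = a_0 = (2, 3, -2).
Step 2: u_1 = a_1 − (-6/17)·u_0 = (-56/17, 52/17, 22/17).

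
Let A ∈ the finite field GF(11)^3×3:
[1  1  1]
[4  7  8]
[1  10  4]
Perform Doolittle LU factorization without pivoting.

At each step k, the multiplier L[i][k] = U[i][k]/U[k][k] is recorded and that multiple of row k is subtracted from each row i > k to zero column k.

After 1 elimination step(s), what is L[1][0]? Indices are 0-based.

Step 1: pivot at (0,0) is 1.
  row1 ← row1 − (4)·row0  ⇒  L[1][0]=4, U row1=(0, 3, 4)
  row2 ← row2 − (1)·row0  ⇒  L[2][0]=1, U row2=(0, 9, 3)

L[1][0] = 4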